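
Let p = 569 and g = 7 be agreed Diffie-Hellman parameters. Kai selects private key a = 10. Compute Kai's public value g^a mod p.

Public value = 7^10 mod 569.
7^1 ≡ 7 (mod 569)
7^2 = (7^1)^2 ≡ 7^2 = 49 ≡ 49 (mod 569)
7^4 = (7^2)^2 ≡ 49^2 = 2401 ≡ 125 (mod 569)
7^8 = (7^4)^2 ≡ 125^2 = 15625 ≡ 262 (mod 569)
7^10 = 7^8 · 7^2 ≡ 262 · 49 ≡ 320 (mod 569).

320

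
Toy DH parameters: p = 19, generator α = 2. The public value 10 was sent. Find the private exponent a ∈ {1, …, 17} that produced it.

Try successive powers of 2 modulo 19:
2^1 ≡ 2
2^2 ≡ 4
2^3 ≡ 8
2^4 ≡ 16
2^5 ≡ 13
2^6 ≡ 7
2^7 ≡ 14
2^8 ≡ 9
2^9 ≡ 18
2^10 ≡ 17
2^11 ≡ 15
2^12 ≡ 11
2^13 ≡ 3
2^14 ≡ 6
2^15 ≡ 12
2^16 ≡ 5
2^17 ≡ 10
Found: a = 17.

17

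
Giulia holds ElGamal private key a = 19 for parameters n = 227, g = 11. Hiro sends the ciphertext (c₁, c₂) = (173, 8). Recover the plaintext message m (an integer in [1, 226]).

194

Shared mask s = c₁^a mod n = 173^19 mod 227.
173^1 ≡ 173 (mod 227)
173^2 = (173^1)^2 ≡ 173^2 = 29929 ≡ 192 (mod 227)
173^4 = (173^2)^2 ≡ 192^2 = 36864 ≡ 90 (mod 227)
173^8 = (173^4)^2 ≡ 90^2 = 8100 ≡ 155 (mod 227)
173^16 = (173^8)^2 ≡ 155^2 = 24025 ≡ 190 (mod 227)
173^19 = 173^16 · 173^2 · 173^1 ≡ 190 · 192 · 173 ≡ 213 (mod 227).
So s = 213; s⁻¹ ≡ 81 (mod 227).
m = c₂ · s⁻¹ mod 227 = 8 · 81 mod 227 = 194.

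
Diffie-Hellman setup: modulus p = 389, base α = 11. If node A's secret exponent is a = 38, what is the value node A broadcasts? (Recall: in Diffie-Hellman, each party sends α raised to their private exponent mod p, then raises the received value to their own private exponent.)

Public value = 11^38 (mod 389).
11^1 ≡ 11 (mod 389)
11^2 = (11^1)^2 ≡ 11^2 = 121 ≡ 121 (mod 389)
11^4 = (11^2)^2 ≡ 121^2 = 14641 ≡ 248 (mod 389)
11^8 = (11^4)^2 ≡ 248^2 = 61504 ≡ 42 (mod 389)
11^16 = (11^8)^2 ≡ 42^2 = 1764 ≡ 208 (mod 389)
11^32 = (11^16)^2 ≡ 208^2 = 43264 ≡ 85 (mod 389)
11^38 = 11^32 · 11^4 · 11^2 ≡ 85 · 248 · 121 ≡ 7 (mod 389).

7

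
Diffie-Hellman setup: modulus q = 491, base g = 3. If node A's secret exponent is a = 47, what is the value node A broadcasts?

Public value = 3^47 mod 491.
3^1 ≡ 3 (mod 491)
3^2 = (3^1)^2 ≡ 3^2 = 9 ≡ 9 (mod 491)
3^4 = (3^2)^2 ≡ 9^2 = 81 ≡ 81 (mod 491)
3^8 = (3^4)^2 ≡ 81^2 = 6561 ≡ 178 (mod 491)
3^16 = (3^8)^2 ≡ 178^2 = 31684 ≡ 260 (mod 491)
3^32 = (3^16)^2 ≡ 260^2 = 67600 ≡ 333 (mod 491)
3^47 = 3^32 · 3^8 · 3^4 · 3^2 · 3^1 ≡ 333 · 178 · 81 · 9 · 3 ≡ 382 (mod 491).

382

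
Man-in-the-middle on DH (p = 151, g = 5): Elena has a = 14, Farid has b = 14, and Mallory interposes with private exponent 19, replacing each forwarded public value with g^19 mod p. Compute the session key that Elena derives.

80

Elena receives Mallory's public value M = 5^19 mod 151 instead of the honest one.
5^1 ≡ 5 (mod 151)
5^2 = (5^1)^2 ≡ 5^2 = 25 ≡ 25 (mod 151)
5^4 = (5^2)^2 ≡ 25^2 = 625 ≡ 21 (mod 151)
5^8 = (5^4)^2 ≡ 21^2 = 441 ≡ 139 (mod 151)
5^16 = (5^8)^2 ≡ 139^2 = 19321 ≡ 144 (mod 151)
5^19 = 5^16 · 5^2 · 5^1 ≡ 144 · 25 · 5 ≡ 31 (mod 151).
So M = 31. Elena computes K = M^14 mod 151.
31^1 ≡ 31 (mod 151)
31^2 = (31^1)^2 ≡ 31^2 = 961 ≡ 55 (mod 151)
31^4 = (31^2)^2 ≡ 55^2 = 3025 ≡ 5 (mod 151)
31^8 = (31^4)^2 ≡ 5^2 = 25 ≡ 25 (mod 151)
31^14 = 31^8 · 31^4 · 31^2 ≡ 25 · 5 · 55 ≡ 80 (mod 151).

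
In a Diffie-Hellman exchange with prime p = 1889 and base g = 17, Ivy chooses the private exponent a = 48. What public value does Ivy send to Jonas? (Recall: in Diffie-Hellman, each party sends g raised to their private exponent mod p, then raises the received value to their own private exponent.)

Public value = 17^48 (mod 1889).
17^1 ≡ 17 (mod 1889)
17^2 = (17^1)^2 ≡ 17^2 = 289 ≡ 289 (mod 1889)
17^4 = (17^2)^2 ≡ 289^2 = 83521 ≡ 405 (mod 1889)
17^8 = (17^4)^2 ≡ 405^2 = 164025 ≡ 1571 (mod 1889)
17^16 = (17^8)^2 ≡ 1571^2 = 2468041 ≡ 1007 (mod 1889)
17^32 = (17^16)^2 ≡ 1007^2 = 1014049 ≡ 1545 (mod 1889)
17^48 = 17^32 · 17^16 ≡ 1545 · 1007 ≡ 1168 (mod 1889).

1168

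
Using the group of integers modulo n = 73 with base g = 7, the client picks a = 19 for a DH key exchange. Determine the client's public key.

Public value = 7^19 mod 73.
7^1 ≡ 7 (mod 73)
7^2 = (7^1)^2 ≡ 7^2 = 49 ≡ 49 (mod 73)
7^4 = (7^2)^2 ≡ 49^2 = 2401 ≡ 65 (mod 73)
7^8 = (7^4)^2 ≡ 65^2 = 4225 ≡ 64 (mod 73)
7^16 = (7^8)^2 ≡ 64^2 = 4096 ≡ 8 (mod 73)
7^19 = 7^16 · 7^2 · 7^1 ≡ 8 · 49 · 7 ≡ 43 (mod 73).

43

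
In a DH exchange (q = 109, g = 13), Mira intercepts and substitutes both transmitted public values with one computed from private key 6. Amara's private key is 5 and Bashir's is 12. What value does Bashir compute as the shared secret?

Bashir receives Mira's public value M = 13^6 mod 109 instead of the honest one.
13^1 ≡ 13 (mod 109)
13^2 = (13^1)^2 ≡ 13^2 = 169 ≡ 60 (mod 109)
13^4 = (13^2)^2 ≡ 60^2 = 3600 ≡ 3 (mod 109)
13^6 = 13^4 · 13^2 ≡ 3 · 60 ≡ 71 (mod 109).
So M = 71. Bashir computes K = M^12 mod 109.
71^1 ≡ 71 (mod 109)
71^2 = (71^1)^2 ≡ 71^2 = 5041 ≡ 27 (mod 109)
71^4 = (71^2)^2 ≡ 27^2 = 729 ≡ 75 (mod 109)
71^8 = (71^4)^2 ≡ 75^2 = 5625 ≡ 66 (mod 109)
71^12 = 71^8 · 71^4 ≡ 66 · 75 ≡ 45 (mod 109).

45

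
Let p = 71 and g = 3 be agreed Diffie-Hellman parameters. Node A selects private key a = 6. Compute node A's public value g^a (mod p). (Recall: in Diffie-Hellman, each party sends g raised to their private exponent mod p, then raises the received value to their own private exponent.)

19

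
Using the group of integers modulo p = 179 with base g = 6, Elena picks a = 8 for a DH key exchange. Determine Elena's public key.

Public value = 6^8 (mod 179).
6^1 ≡ 6 (mod 179)
6^2 = (6^1)^2 ≡ 6^2 = 36 ≡ 36 (mod 179)
6^4 = (6^2)^2 ≡ 36^2 = 1296 ≡ 43 (mod 179)
6^8 = (6^4)^2 ≡ 43^2 = 1849 ≡ 59 (mod 179)

59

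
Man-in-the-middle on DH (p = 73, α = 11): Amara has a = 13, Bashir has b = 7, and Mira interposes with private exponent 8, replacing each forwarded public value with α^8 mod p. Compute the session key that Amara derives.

Amara receives Mira's public value M = 11^8 mod 73 instead of the honest one.
11^1 ≡ 11 (mod 73)
11^2 = (11^1)^2 ≡ 11^2 = 121 ≡ 48 (mod 73)
11^4 = (11^2)^2 ≡ 48^2 = 2304 ≡ 41 (mod 73)
11^8 = (11^4)^2 ≡ 41^2 = 1681 ≡ 2 (mod 73)
So M = 2. Amara computes K = M^13 mod 73.
2^1 ≡ 2 (mod 73)
2^2 = (2^1)^2 ≡ 2^2 = 4 ≡ 4 (mod 73)
2^4 = (2^2)^2 ≡ 4^2 = 16 ≡ 16 (mod 73)
2^8 = (2^4)^2 ≡ 16^2 = 256 ≡ 37 (mod 73)
2^13 = 2^8 · 2^4 · 2^1 ≡ 37 · 16 · 2 ≡ 16 (mod 73).

16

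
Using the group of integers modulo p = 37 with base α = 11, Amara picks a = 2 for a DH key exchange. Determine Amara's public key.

10

Public value = 11^{2} \pmod{37}.
11^1 ≡ 11 (mod 37)
11^2 = (11^1)^2 ≡ 11^2 = 121 ≡ 10 (mod 37)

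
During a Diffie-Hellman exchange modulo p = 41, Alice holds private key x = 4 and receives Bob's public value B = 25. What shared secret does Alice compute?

18

Shared key K = 25^4 mod 41.
25^1 ≡ 25 (mod 41)
25^2 = (25^1)^2 ≡ 25^2 = 625 ≡ 10 (mod 41)
25^4 = (25^2)^2 ≡ 10^2 = 100 ≡ 18 (mod 41)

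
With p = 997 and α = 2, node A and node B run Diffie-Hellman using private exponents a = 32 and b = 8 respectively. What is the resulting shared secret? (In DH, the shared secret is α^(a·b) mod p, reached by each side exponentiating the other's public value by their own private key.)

668

Node A sends A = α^a mod p = 2^32 mod 997.
2^1 ≡ 2 (mod 997)
2^2 = (2^1)^2 ≡ 2^2 = 4 ≡ 4 (mod 997)
2^4 = (2^2)^2 ≡ 4^2 = 16 ≡ 16 (mod 997)
2^8 = (2^4)^2 ≡ 16^2 = 256 ≡ 256 (mod 997)
2^16 = (2^8)^2 ≡ 256^2 = 65536 ≡ 731 (mod 997)
2^32 = (2^16)^2 ≡ 731^2 = 534361 ≡ 966 (mod 997)
So A = 966. Node B then computes K = A^b mod p = 966^8 mod 997.
966^1 ≡ 966 (mod 997)
966^2 = (966^1)^2 ≡ 966^2 = 933156 ≡ 961 (mod 997)
966^4 = (966^2)^2 ≡ 961^2 = 923521 ≡ 299 (mod 997)
966^8 = (966^4)^2 ≡ 299^2 = 89401 ≡ 668 (mod 997)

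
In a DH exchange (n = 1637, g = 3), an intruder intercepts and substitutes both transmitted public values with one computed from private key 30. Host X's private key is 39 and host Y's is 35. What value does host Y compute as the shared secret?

Host Y receives an intruder's public value M = 3^30 mod 1637 instead of the honest one.
3^1 ≡ 3 (mod 1637)
3^2 = (3^1)^2 ≡ 3^2 = 9 ≡ 9 (mod 1637)
3^4 = (3^2)^2 ≡ 9^2 = 81 ≡ 81 (mod 1637)
3^8 = (3^4)^2 ≡ 81^2 = 6561 ≡ 13 (mod 1637)
3^16 = (3^8)^2 ≡ 13^2 = 169 ≡ 169 (mod 1637)
3^30 = 3^16 · 3^8 · 3^4 · 3^2 ≡ 169 · 13 · 81 · 9 ≡ 627 (mod 1637).
So M = 627. Host Y computes K = M^35 mod 1637.
627^1 ≡ 627 (mod 1637)
627^2 = (627^1)^2 ≡ 627^2 = 393129 ≡ 249 (mod 1637)
627^4 = (627^2)^2 ≡ 249^2 = 62001 ≡ 1432 (mod 1637)
627^8 = (627^4)^2 ≡ 1432^2 = 2050624 ≡ 1100 (mod 1637)
627^16 = (627^8)^2 ≡ 1100^2 = 1210000 ≡ 257 (mod 1637)
627^32 = (627^16)^2 ≡ 257^2 = 66049 ≡ 569 (mod 1637)
627^35 = 627^32 · 627^2 · 627^1 ≡ 569 · 249 · 627 ≡ 545 (mod 1637).

545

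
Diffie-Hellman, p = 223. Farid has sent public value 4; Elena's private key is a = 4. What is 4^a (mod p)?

33

Shared key K = 4^4 mod 223.
4^1 ≡ 4 (mod 223)
4^2 = (4^1)^2 ≡ 4^2 = 16 ≡ 16 (mod 223)
4^4 = (4^2)^2 ≡ 16^2 = 256 ≡ 33 (mod 223)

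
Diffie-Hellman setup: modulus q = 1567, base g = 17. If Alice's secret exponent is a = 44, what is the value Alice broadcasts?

Public value = 17^44 (mod 1567).
17^1 ≡ 17 (mod 1567)
17^2 = (17^1)^2 ≡ 17^2 = 289 ≡ 289 (mod 1567)
17^4 = (17^2)^2 ≡ 289^2 = 83521 ≡ 470 (mod 1567)
17^8 = (17^4)^2 ≡ 470^2 = 220900 ≡ 1520 (mod 1567)
17^16 = (17^8)^2 ≡ 1520^2 = 2310400 ≡ 642 (mod 1567)
17^32 = (17^16)^2 ≡ 642^2 = 412164 ≡ 43 (mod 1567)
17^44 = 17^32 · 17^8 · 17^4 ≡ 43 · 1520 · 470 ≡ 1299 (mod 1567).

1299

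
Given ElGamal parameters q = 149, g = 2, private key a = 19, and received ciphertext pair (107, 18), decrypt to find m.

57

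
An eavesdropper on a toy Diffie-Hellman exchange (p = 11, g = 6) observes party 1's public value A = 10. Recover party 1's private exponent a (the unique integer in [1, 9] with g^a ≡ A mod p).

Try successive powers of 6 modulo 11:
6^1 ≡ 6
6^2 ≡ 3
6^3 ≡ 7
6^4 ≡ 9
6^5 ≡ 10
Found: a = 5.

5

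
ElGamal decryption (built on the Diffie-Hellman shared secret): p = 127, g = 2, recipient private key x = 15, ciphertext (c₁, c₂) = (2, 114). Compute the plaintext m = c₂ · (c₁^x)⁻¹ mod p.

Shared mask s = c₁^x mod p = 2^15 mod 127.
2^1 ≡ 2 (mod 127)
2^2 = (2^1)^2 ≡ 2^2 = 4 ≡ 4 (mod 127)
2^4 = (2^2)^2 ≡ 4^2 = 16 ≡ 16 (mod 127)
2^8 = (2^4)^2 ≡ 16^2 = 256 ≡ 2 (mod 127)
2^15 = 2^8 · 2^4 · 2^2 · 2^1 ≡ 2 · 16 · 4 · 2 ≡ 2 (mod 127).
So s = 2; s⁻¹ ≡ 64 (mod 127).
m = c₂ · s⁻¹ mod 127 = 114 · 64 mod 127 = 57.

57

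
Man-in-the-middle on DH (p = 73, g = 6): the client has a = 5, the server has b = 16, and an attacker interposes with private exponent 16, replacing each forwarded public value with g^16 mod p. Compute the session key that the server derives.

55

The server receives an attacker's public value M = 6^16 mod 73 instead of the honest one.
6^1 ≡ 6 (mod 73)
6^2 = (6^1)^2 ≡ 6^2 = 36 ≡ 36 (mod 73)
6^4 = (6^2)^2 ≡ 36^2 = 1296 ≡ 55 (mod 73)
6^8 = (6^4)^2 ≡ 55^2 = 3025 ≡ 32 (mod 73)
6^16 = (6^8)^2 ≡ 32^2 = 1024 ≡ 2 (mod 73)
So M = 2. The server computes K = M^16 mod 73.
2^1 ≡ 2 (mod 73)
2^2 = (2^1)^2 ≡ 2^2 = 4 ≡ 4 (mod 73)
2^4 = (2^2)^2 ≡ 4^2 = 16 ≡ 16 (mod 73)
2^8 = (2^4)^2 ≡ 16^2 = 256 ≡ 37 (mod 73)
2^16 = (2^8)^2 ≡ 37^2 = 1369 ≡ 55 (mod 73)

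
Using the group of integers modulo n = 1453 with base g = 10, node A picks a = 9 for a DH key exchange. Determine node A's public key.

Public value = 10^9 mod 1453.
10^1 ≡ 10 (mod 1453)
10^2 = (10^1)^2 ≡ 10^2 = 100 ≡ 100 (mod 1453)
10^4 = (10^2)^2 ≡ 100^2 = 10000 ≡ 1282 (mod 1453)
10^8 = (10^4)^2 ≡ 1282^2 = 1643524 ≡ 181 (mod 1453)
10^9 = 10^8 · 10^1 ≡ 181 · 10 ≡ 357 (mod 1453).

357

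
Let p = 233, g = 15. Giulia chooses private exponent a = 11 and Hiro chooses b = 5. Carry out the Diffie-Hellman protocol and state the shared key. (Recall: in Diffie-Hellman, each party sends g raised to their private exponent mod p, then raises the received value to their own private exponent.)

200

Hiro sends B = g^b mod p = 15^5 mod 233.
15^1 ≡ 15 (mod 233)
15^2 = (15^1)^2 ≡ 15^2 = 225 ≡ 225 (mod 233)
15^4 = (15^2)^2 ≡ 225^2 = 50625 ≡ 64 (mod 233)
15^5 = 15^4 · 15^1 ≡ 64 · 15 ≡ 28 (mod 233).
So B = 28. Giulia then computes K = B^a mod p = 28^11 mod 233.
28^1 ≡ 28 (mod 233)
28^2 = (28^1)^2 ≡ 28^2 = 784 ≡ 85 (mod 233)
28^4 = (28^2)^2 ≡ 85^2 = 7225 ≡ 2 (mod 233)
28^8 = (28^4)^2 ≡ 2^2 = 4 ≡ 4 (mod 233)
28^11 = 28^8 · 28^2 · 28^1 ≡ 4 · 85 · 28 ≡ 200 (mod 233).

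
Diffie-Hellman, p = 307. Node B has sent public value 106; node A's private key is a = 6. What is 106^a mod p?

167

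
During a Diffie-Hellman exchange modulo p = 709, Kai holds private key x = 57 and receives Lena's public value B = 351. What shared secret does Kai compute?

542

Shared key K = 351^57 mod 709.
351^1 ≡ 351 (mod 709)
351^2 = (351^1)^2 ≡ 351^2 = 123201 ≡ 544 (mod 709)
351^4 = (351^2)^2 ≡ 544^2 = 295936 ≡ 283 (mod 709)
351^8 = (351^4)^2 ≡ 283^2 = 80089 ≡ 681 (mod 709)
351^16 = (351^8)^2 ≡ 681^2 = 463761 ≡ 75 (mod 709)
351^32 = (351^16)^2 ≡ 75^2 = 5625 ≡ 662 (mod 709)
351^57 = 351^32 · 351^16 · 351^8 · 351^1 ≡ 662 · 75 · 681 · 351 ≡ 542 (mod 709).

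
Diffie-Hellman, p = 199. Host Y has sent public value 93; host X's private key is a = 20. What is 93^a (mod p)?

92

Shared key K = 93^20 mod 199.
93^1 ≡ 93 (mod 199)
93^2 = (93^1)^2 ≡ 93^2 = 8649 ≡ 92 (mod 199)
93^4 = (93^2)^2 ≡ 92^2 = 8464 ≡ 106 (mod 199)
93^8 = (93^4)^2 ≡ 106^2 = 11236 ≡ 92 (mod 199)
93^16 = (93^8)^2 ≡ 92^2 = 8464 ≡ 106 (mod 199)
93^20 = 93^16 · 93^4 ≡ 106 · 106 ≡ 92 (mod 199).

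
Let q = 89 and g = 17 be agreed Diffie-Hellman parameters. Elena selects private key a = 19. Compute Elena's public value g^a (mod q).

Public value = 17^19 (mod 89).
17^1 ≡ 17 (mod 89)
17^2 = (17^1)^2 ≡ 17^2 = 289 ≡ 22 (mod 89)
17^4 = (17^2)^2 ≡ 22^2 = 484 ≡ 39 (mod 89)
17^8 = (17^4)^2 ≡ 39^2 = 1521 ≡ 8 (mod 89)
17^16 = (17^8)^2 ≡ 8^2 = 64 ≡ 64 (mod 89)
17^19 = 17^16 · 17^2 · 17^1 ≡ 64 · 22 · 17 ≡ 84 (mod 89).

84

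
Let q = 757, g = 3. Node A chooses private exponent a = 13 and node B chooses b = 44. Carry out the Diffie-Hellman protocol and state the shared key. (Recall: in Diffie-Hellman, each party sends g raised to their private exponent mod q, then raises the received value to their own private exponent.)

243

Node B sends B = g^b mod q = 3^44 mod 757.
3^1 ≡ 3 (mod 757)
3^2 = (3^1)^2 ≡ 3^2 = 9 ≡ 9 (mod 757)
3^4 = (3^2)^2 ≡ 9^2 = 81 ≡ 81 (mod 757)
3^8 = (3^4)^2 ≡ 81^2 = 6561 ≡ 505 (mod 757)
3^16 = (3^8)^2 ≡ 505^2 = 255025 ≡ 673 (mod 757)
3^32 = (3^16)^2 ≡ 673^2 = 452929 ≡ 243 (mod 757)
3^44 = 3^32 · 3^8 · 3^4 ≡ 243 · 505 · 81 ≡ 505 (mod 757).
So B = 505. Node A then computes K = B^a mod q = 505^13 mod 757.
505^1 ≡ 505 (mod 757)
505^2 = (505^1)^2 ≡ 505^2 = 255025 ≡ 673 (mod 757)
505^4 = (505^2)^2 ≡ 673^2 = 452929 ≡ 243 (mod 757)
505^8 = (505^4)^2 ≡ 243^2 = 59049 ≡ 3 (mod 757)
505^13 = 505^8 · 505^4 · 505^1 ≡ 3 · 243 · 505 ≡ 243 (mod 757).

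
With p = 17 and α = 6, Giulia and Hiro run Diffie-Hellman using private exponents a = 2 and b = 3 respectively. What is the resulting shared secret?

Hiro sends B = α^b mod p = 6^3 mod 17.
6^1 ≡ 6 (mod 17)
6^2 = (6^1)^2 ≡ 6^2 = 36 ≡ 2 (mod 17)
6^3 = 6^2 · 6^1 ≡ 2 · 6 ≡ 12 (mod 17).
So B = 12. Giulia then computes K = B^a mod p = 12^2 mod 17.
12^1 ≡ 12 (mod 17)
12^2 = (12^1)^2 ≡ 12^2 = 144 ≡ 8 (mod 17)

8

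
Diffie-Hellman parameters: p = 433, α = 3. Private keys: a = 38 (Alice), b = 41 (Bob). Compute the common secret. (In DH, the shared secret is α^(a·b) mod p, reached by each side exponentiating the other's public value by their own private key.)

Alice sends A = α^a mod p = 3^38 mod 433.
3^1 ≡ 3 (mod 433)
3^2 = (3^1)^2 ≡ 3^2 = 9 ≡ 9 (mod 433)
3^4 = (3^2)^2 ≡ 9^2 = 81 ≡ 81 (mod 433)
3^8 = (3^4)^2 ≡ 81^2 = 6561 ≡ 66 (mod 433)
3^16 = (3^8)^2 ≡ 66^2 = 4356 ≡ 26 (mod 433)
3^32 = (3^16)^2 ≡ 26^2 = 676 ≡ 243 (mod 433)
3^38 = 3^32 · 3^4 · 3^2 ≡ 243 · 81 · 9 ≡ 50 (mod 433).
So A = 50. Bob then computes K = A^b mod p = 50^41 mod 433.
50^1 ≡ 50 (mod 433)
50^2 = (50^1)^2 ≡ 50^2 = 2500 ≡ 335 (mod 433)
50^4 = (50^2)^2 ≡ 335^2 = 112225 ≡ 78 (mod 433)
50^8 = (50^4)^2 ≡ 78^2 = 6084 ≡ 22 (mod 433)
50^16 = (50^8)^2 ≡ 22^2 = 484 ≡ 51 (mod 433)
50^32 = (50^16)^2 ≡ 51^2 = 2601 ≡ 3 (mod 433)
50^41 = 50^32 · 50^8 · 50^1 ≡ 3 · 22 · 50 ≡ 269 (mod 433).

269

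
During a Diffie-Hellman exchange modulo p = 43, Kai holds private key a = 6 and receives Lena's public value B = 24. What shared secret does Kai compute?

11

Shared key K = 24^6 mod 43.
24^1 ≡ 24 (mod 43)
24^2 = (24^1)^2 ≡ 24^2 = 576 ≡ 17 (mod 43)
24^4 = (24^2)^2 ≡ 17^2 = 289 ≡ 31 (mod 43)
24^6 = 24^4 · 24^2 ≡ 31 · 17 ≡ 11 (mod 43).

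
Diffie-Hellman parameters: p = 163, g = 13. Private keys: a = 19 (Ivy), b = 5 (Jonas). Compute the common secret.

98

Jonas sends B = g^b mod p = 13^5 mod 163.
13^1 ≡ 13 (mod 163)
13^2 = (13^1)^2 ≡ 13^2 = 169 ≡ 6 (mod 163)
13^4 = (13^2)^2 ≡ 6^2 = 36 ≡ 36 (mod 163)
13^5 = 13^4 · 13^1 ≡ 36 · 13 ≡ 142 (mod 163).
So B = 142. Ivy then computes K = B^a mod p = 142^19 mod 163.
142^1 ≡ 142 (mod 163)
142^2 = (142^1)^2 ≡ 142^2 = 20164 ≡ 115 (mod 163)
142^4 = (142^2)^2 ≡ 115^2 = 13225 ≡ 22 (mod 163)
142^8 = (142^4)^2 ≡ 22^2 = 484 ≡ 158 (mod 163)
142^16 = (142^8)^2 ≡ 158^2 = 24964 ≡ 25 (mod 163)
142^19 = 142^16 · 142^2 · 142^1 ≡ 25 · 115 · 142 ≡ 98 (mod 163).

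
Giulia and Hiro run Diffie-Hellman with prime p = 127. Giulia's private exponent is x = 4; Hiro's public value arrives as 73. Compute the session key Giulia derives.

25

Shared key K = 73^4 mod 127.
73^1 ≡ 73 (mod 127)
73^2 = (73^1)^2 ≡ 73^2 = 5329 ≡ 122 (mod 127)
73^4 = (73^2)^2 ≡ 122^2 = 14884 ≡ 25 (mod 127)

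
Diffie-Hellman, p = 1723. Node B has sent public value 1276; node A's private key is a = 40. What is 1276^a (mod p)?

1284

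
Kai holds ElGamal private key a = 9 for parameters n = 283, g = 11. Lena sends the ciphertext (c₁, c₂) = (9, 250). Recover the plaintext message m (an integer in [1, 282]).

158

Shared mask s = c₁^a mod n = 9^9 mod 283.
9^1 ≡ 9 (mod 283)
9^2 = (9^1)^2 ≡ 9^2 = 81 ≡ 81 (mod 283)
9^4 = (9^2)^2 ≡ 81^2 = 6561 ≡ 52 (mod 283)
9^8 = (9^4)^2 ≡ 52^2 = 2704 ≡ 157 (mod 283)
9^9 = 9^8 · 9^1 ≡ 157 · 9 ≡ 281 (mod 283).
So s = 281; s⁻¹ ≡ 141 (mod 283).
m = c₂ · s⁻¹ mod 283 = 250 · 141 mod 283 = 158.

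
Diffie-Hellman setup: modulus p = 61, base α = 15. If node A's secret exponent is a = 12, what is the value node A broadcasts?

58

Public value = 15^{12} \pmod{61}.
15^1 ≡ 15 (mod 61)
15^2 = (15^1)^2 ≡ 15^2 = 225 ≡ 42 (mod 61)
15^4 = (15^2)^2 ≡ 42^2 = 1764 ≡ 56 (mod 61)
15^8 = (15^4)^2 ≡ 56^2 = 3136 ≡ 25 (mod 61)
15^12 = 15^8 · 15^4 ≡ 25 · 56 ≡ 58 (mod 61).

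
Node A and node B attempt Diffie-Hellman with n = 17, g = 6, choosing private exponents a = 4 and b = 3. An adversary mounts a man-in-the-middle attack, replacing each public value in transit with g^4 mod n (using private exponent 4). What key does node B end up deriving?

13

Node B receives an adversary's public value M = 6^4 mod 17 instead of the honest one.
6^1 ≡ 6 (mod 17)
6^2 = (6^1)^2 ≡ 6^2 = 36 ≡ 2 (mod 17)
6^4 = (6^2)^2 ≡ 2^2 = 4 ≡ 4 (mod 17)
So M = 4. Node B computes K = M^3 mod 17.
4^1 ≡ 4 (mod 17)
4^2 = (4^1)^2 ≡ 4^2 = 16 ≡ 16 (mod 17)
4^3 = 4^2 · 4^1 ≡ 16 · 4 ≡ 13 (mod 17).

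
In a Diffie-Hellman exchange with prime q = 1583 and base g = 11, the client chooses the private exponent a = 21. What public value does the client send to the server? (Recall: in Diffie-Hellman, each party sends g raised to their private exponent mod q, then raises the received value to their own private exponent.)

764

Public value = 11^21 mod 1583.
11^1 ≡ 11 (mod 1583)
11^2 = (11^1)^2 ≡ 11^2 = 121 ≡ 121 (mod 1583)
11^4 = (11^2)^2 ≡ 121^2 = 14641 ≡ 394 (mod 1583)
11^8 = (11^4)^2 ≡ 394^2 = 155236 ≡ 102 (mod 1583)
11^16 = (11^8)^2 ≡ 102^2 = 10404 ≡ 906 (mod 1583)
11^21 = 11^16 · 11^4 · 11^1 ≡ 906 · 394 · 11 ≡ 764 (mod 1583).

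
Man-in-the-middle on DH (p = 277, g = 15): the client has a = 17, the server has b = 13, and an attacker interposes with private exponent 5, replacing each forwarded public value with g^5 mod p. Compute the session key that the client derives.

The client receives an attacker's public value M = 15^5 mod 277 instead of the honest one.
15^1 ≡ 15 (mod 277)
15^2 = (15^1)^2 ≡ 15^2 = 225 ≡ 225 (mod 277)
15^4 = (15^2)^2 ≡ 225^2 = 50625 ≡ 211 (mod 277)
15^5 = 15^4 · 15^1 ≡ 211 · 15 ≡ 118 (mod 277).
So M = 118. The client computes K = M^17 mod 277.
118^1 ≡ 118 (mod 277)
118^2 = (118^1)^2 ≡ 118^2 = 13924 ≡ 74 (mod 277)
118^4 = (118^2)^2 ≡ 74^2 = 5476 ≡ 213 (mod 277)
118^8 = (118^4)^2 ≡ 213^2 = 45369 ≡ 218 (mod 277)
118^16 = (118^8)^2 ≡ 218^2 = 47524 ≡ 157 (mod 277)
118^17 = 118^16 · 118^1 ≡ 157 · 118 ≡ 244 (mod 277).

244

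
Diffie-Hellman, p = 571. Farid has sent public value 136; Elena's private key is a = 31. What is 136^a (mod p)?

Shared key K = 136^31 mod 571.
136^1 ≡ 136 (mod 571)
136^2 = (136^1)^2 ≡ 136^2 = 18496 ≡ 224 (mod 571)
136^4 = (136^2)^2 ≡ 224^2 = 50176 ≡ 499 (mod 571)
136^8 = (136^4)^2 ≡ 499^2 = 249001 ≡ 45 (mod 571)
136^16 = (136^8)^2 ≡ 45^2 = 2025 ≡ 312 (mod 571)
136^31 = 136^16 · 136^8 · 136^4 · 136^2 · 136^1 ≡ 312 · 45 · 499 · 224 · 136 ≡ 44 (mod 571).

44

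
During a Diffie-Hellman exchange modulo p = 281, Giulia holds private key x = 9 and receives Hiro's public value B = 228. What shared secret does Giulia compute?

228

Shared key K = 228^9 mod 281.
228^1 ≡ 228 (mod 281)
228^2 = (228^1)^2 ≡ 228^2 = 51984 ≡ 280 (mod 281)
228^4 = (228^2)^2 ≡ 280^2 = 78400 ≡ 1 (mod 281)
228^8 = (228^4)^2 ≡ 1^2 = 1 ≡ 1 (mod 281)
228^9 = 228^8 · 228^1 ≡ 1 · 228 ≡ 228 (mod 281).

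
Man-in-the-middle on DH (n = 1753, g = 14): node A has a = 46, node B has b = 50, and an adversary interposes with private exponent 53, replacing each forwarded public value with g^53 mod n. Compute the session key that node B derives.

Node B receives an adversary's public value M = 14^53 mod 1753 instead of the honest one.
14^1 ≡ 14 (mod 1753)
14^2 = (14^1)^2 ≡ 14^2 = 196 ≡ 196 (mod 1753)
14^4 = (14^2)^2 ≡ 196^2 = 38416 ≡ 1603 (mod 1753)
14^8 = (14^4)^2 ≡ 1603^2 = 2569609 ≡ 1464 (mod 1753)
14^16 = (14^8)^2 ≡ 1464^2 = 2143296 ≡ 1130 (mod 1753)
14^32 = (14^16)^2 ≡ 1130^2 = 1276900 ≡ 716 (mod 1753)
14^53 = 14^32 · 14^16 · 14^4 · 14^1 ≡ 716 · 1130 · 1603 · 14 ≡ 955 (mod 1753).
So M = 955. Node B computes K = M^50 mod 1753.
955^1 ≡ 955 (mod 1753)
955^2 = (955^1)^2 ≡ 955^2 = 912025 ≡ 465 (mod 1753)
955^4 = (955^2)^2 ≡ 465^2 = 216225 ≡ 606 (mod 1753)
955^8 = (955^4)^2 ≡ 606^2 = 367236 ≡ 859 (mod 1753)
955^16 = (955^8)^2 ≡ 859^2 = 737881 ≡ 1621 (mod 1753)
955^32 = (955^16)^2 ≡ 1621^2 = 2627641 ≡ 1647 (mod 1753)
955^50 = 955^32 · 955^16 · 955^2 ≡ 1647 · 1621 · 465 ≡ 897 (mod 1753).

897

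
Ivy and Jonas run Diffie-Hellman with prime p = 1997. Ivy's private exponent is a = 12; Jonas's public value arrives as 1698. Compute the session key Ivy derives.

Shared key K = 1698^12 mod 1997.
1698^1 ≡ 1698 (mod 1997)
1698^2 = (1698^1)^2 ≡ 1698^2 = 2883204 ≡ 1533 (mod 1997)
1698^4 = (1698^2)^2 ≡ 1533^2 = 2350089 ≡ 1617 (mod 1997)
1698^8 = (1698^4)^2 ≡ 1617^2 = 2614689 ≡ 616 (mod 1997)
1698^12 = 1698^8 · 1698^4 ≡ 616 · 1617 ≡ 1566 (mod 1997).

1566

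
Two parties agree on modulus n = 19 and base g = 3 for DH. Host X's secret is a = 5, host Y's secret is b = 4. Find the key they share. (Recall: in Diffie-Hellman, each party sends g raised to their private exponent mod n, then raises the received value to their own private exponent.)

Host Y sends B = g^b mod n = 3^4 mod 19.
3^1 ≡ 3 (mod 19)
3^2 = (3^1)^2 ≡ 3^2 = 9 ≡ 9 (mod 19)
3^4 = (3^2)^2 ≡ 9^2 = 81 ≡ 5 (mod 19)
So B = 5. Host X then computes K = B^a mod n = 5^5 mod 19.
5^1 ≡ 5 (mod 19)
5^2 = (5^1)^2 ≡ 5^2 = 25 ≡ 6 (mod 19)
5^4 = (5^2)^2 ≡ 6^2 = 36 ≡ 17 (mod 19)
5^5 = 5^4 · 5^1 ≡ 17 · 5 ≡ 9 (mod 19).

9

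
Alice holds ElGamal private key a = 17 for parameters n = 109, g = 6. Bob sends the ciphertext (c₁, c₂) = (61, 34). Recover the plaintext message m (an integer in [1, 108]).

Shared mask s = c₁^a mod n = 61^17 mod 109.
61^1 ≡ 61 (mod 109)
61^2 = (61^1)^2 ≡ 61^2 = 3721 ≡ 15 (mod 109)
61^4 = (61^2)^2 ≡ 15^2 = 225 ≡ 7 (mod 109)
61^8 = (61^4)^2 ≡ 7^2 = 49 ≡ 49 (mod 109)
61^16 = (61^8)^2 ≡ 49^2 = 2401 ≡ 3 (mod 109)
61^17 = 61^16 · 61^1 ≡ 3 · 61 ≡ 74 (mod 109).
So s = 74; s⁻¹ ≡ 28 (mod 109).
m = c₂ · s⁻¹ mod 109 = 34 · 28 mod 109 = 80.

80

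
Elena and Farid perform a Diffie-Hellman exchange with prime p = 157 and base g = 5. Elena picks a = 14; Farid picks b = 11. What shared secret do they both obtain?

Elena sends A = g^a mod p = 5^14 mod 157.
5^1 ≡ 5 (mod 157)
5^2 = (5^1)^2 ≡ 5^2 = 25 ≡ 25 (mod 157)
5^4 = (5^2)^2 ≡ 25^2 = 625 ≡ 154 (mod 157)
5^8 = (5^4)^2 ≡ 154^2 = 23716 ≡ 9 (mod 157)
5^14 = 5^8 · 5^4 · 5^2 ≡ 9 · 154 · 25 ≡ 110 (mod 157).
So A = 110. Farid then computes K = A^b mod p = 110^11 mod 157.
110^1 ≡ 110 (mod 157)
110^2 = (110^1)^2 ≡ 110^2 = 12100 ≡ 11 (mod 157)
110^4 = (110^2)^2 ≡ 11^2 = 121 ≡ 121 (mod 157)
110^8 = (110^4)^2 ≡ 121^2 = 14641 ≡ 40 (mod 157)
110^11 = 110^8 · 110^2 · 110^1 ≡ 40 · 11 · 110 ≡ 44 (mod 157).

44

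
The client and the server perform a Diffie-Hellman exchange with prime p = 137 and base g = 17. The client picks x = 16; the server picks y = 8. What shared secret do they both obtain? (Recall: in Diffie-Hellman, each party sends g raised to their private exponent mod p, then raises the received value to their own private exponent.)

59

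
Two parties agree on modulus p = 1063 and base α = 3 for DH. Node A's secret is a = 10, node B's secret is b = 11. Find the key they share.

639

Node B sends B = α^b mod p = 3^11 mod 1063.
3^1 ≡ 3 (mod 1063)
3^2 = (3^1)^2 ≡ 3^2 = 9 ≡ 9 (mod 1063)
3^4 = (3^2)^2 ≡ 9^2 = 81 ≡ 81 (mod 1063)
3^8 = (3^4)^2 ≡ 81^2 = 6561 ≡ 183 (mod 1063)
3^11 = 3^8 · 3^2 · 3^1 ≡ 183 · 9 · 3 ≡ 689 (mod 1063).
So B = 689. Node A then computes K = B^a mod p = 689^10 mod 1063.
689^1 ≡ 689 (mod 1063)
689^2 = (689^1)^2 ≡ 689^2 = 474721 ≡ 623 (mod 1063)
689^4 = (689^2)^2 ≡ 623^2 = 388129 ≡ 134 (mod 1063)
689^8 = (689^4)^2 ≡ 134^2 = 17956 ≡ 948 (mod 1063)
689^10 = 689^8 · 689^2 ≡ 948 · 623 ≡ 639 (mod 1063).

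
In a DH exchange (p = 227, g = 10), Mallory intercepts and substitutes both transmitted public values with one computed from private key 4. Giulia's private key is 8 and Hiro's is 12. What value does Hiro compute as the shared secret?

222

Hiro receives Mallory's public value M = 10^4 mod 227 instead of the honest one.
10^1 ≡ 10 (mod 227)
10^2 = (10^1)^2 ≡ 10^2 = 100 ≡ 100 (mod 227)
10^4 = (10^2)^2 ≡ 100^2 = 10000 ≡ 12 (mod 227)
So M = 12. Hiro computes K = M^12 mod 227.
12^1 ≡ 12 (mod 227)
12^2 = (12^1)^2 ≡ 12^2 = 144 ≡ 144 (mod 227)
12^4 = (12^2)^2 ≡ 144^2 = 20736 ≡ 79 (mod 227)
12^8 = (12^4)^2 ≡ 79^2 = 6241 ≡ 112 (mod 227)
12^12 = 12^8 · 12^4 ≡ 112 · 79 ≡ 222 (mod 227).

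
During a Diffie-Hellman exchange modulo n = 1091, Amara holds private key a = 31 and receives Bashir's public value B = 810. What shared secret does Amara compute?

194

Shared key K = 810^31 mod 1091.
810^1 ≡ 810 (mod 1091)
810^2 = (810^1)^2 ≡ 810^2 = 656100 ≡ 409 (mod 1091)
810^4 = (810^2)^2 ≡ 409^2 = 167281 ≡ 358 (mod 1091)
810^8 = (810^4)^2 ≡ 358^2 = 128164 ≡ 517 (mod 1091)
810^16 = (810^8)^2 ≡ 517^2 = 267289 ≡ 1085 (mod 1091)
810^31 = 810^16 · 810^8 · 810^4 · 810^2 · 810^1 ≡ 1085 · 517 · 358 · 409 · 810 ≡ 194 (mod 1091).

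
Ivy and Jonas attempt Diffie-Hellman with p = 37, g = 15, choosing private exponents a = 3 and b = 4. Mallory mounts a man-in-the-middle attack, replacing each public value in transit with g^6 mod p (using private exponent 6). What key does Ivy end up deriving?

36

Ivy receives Mallory's public value M = 15^6 mod 37 instead of the honest one.
15^1 ≡ 15 (mod 37)
15^2 = (15^1)^2 ≡ 15^2 = 225 ≡ 3 (mod 37)
15^4 = (15^2)^2 ≡ 3^2 = 9 ≡ 9 (mod 37)
15^6 = 15^4 · 15^2 ≡ 9 · 3 ≡ 27 (mod 37).
So M = 27. Ivy computes K = M^3 mod 37.
27^1 ≡ 27 (mod 37)
27^2 = (27^1)^2 ≡ 27^2 = 729 ≡ 26 (mod 37)
27^3 = 27^2 · 27^1 ≡ 26 · 27 ≡ 36 (mod 37).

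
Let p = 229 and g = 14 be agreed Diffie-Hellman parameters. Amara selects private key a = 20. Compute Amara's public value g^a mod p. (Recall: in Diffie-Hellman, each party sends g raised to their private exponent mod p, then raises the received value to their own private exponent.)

171

Public value = 14^20 mod 229.
14^1 ≡ 14 (mod 229)
14^2 = (14^1)^2 ≡ 14^2 = 196 ≡ 196 (mod 229)
14^4 = (14^2)^2 ≡ 196^2 = 38416 ≡ 173 (mod 229)
14^8 = (14^4)^2 ≡ 173^2 = 29929 ≡ 159 (mod 229)
14^16 = (14^8)^2 ≡ 159^2 = 25281 ≡ 91 (mod 229)
14^20 = 14^16 · 14^4 ≡ 91 · 173 ≡ 171 (mod 229).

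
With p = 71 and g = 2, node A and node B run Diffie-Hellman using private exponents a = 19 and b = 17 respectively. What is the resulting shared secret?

Node B sends B = g^b mod p = 2^17 mod 71.
2^1 ≡ 2 (mod 71)
2^2 = (2^1)^2 ≡ 2^2 = 4 ≡ 4 (mod 71)
2^4 = (2^2)^2 ≡ 4^2 = 16 ≡ 16 (mod 71)
2^8 = (2^4)^2 ≡ 16^2 = 256 ≡ 43 (mod 71)
2^16 = (2^8)^2 ≡ 43^2 = 1849 ≡ 3 (mod 71)
2^17 = 2^16 · 2^1 ≡ 3 · 2 ≡ 6 (mod 71).
So B = 6. Node A then computes K = B^a mod p = 6^19 mod 71.
6^1 ≡ 6 (mod 71)
6^2 = (6^1)^2 ≡ 6^2 = 36 ≡ 36 (mod 71)
6^4 = (6^2)^2 ≡ 36^2 = 1296 ≡ 18 (mod 71)
6^8 = (6^4)^2 ≡ 18^2 = 324 ≡ 40 (mod 71)
6^16 = (6^8)^2 ≡ 40^2 = 1600 ≡ 38 (mod 71)
6^19 = 6^16 · 6^2 · 6^1 ≡ 38 · 36 · 6 ≡ 43 (mod 71).

43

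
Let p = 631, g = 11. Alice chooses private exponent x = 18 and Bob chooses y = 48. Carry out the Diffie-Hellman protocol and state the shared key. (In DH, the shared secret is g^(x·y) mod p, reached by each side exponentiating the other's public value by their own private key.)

242

Bob sends B = g^y mod p = 11^48 mod 631.
11^1 ≡ 11 (mod 631)
11^2 = (11^1)^2 ≡ 11^2 = 121 ≡ 121 (mod 631)
11^4 = (11^2)^2 ≡ 121^2 = 14641 ≡ 128 (mod 631)
11^8 = (11^4)^2 ≡ 128^2 = 16384 ≡ 609 (mod 631)
11^16 = (11^8)^2 ≡ 609^2 = 370881 ≡ 484 (mod 631)
11^32 = (11^16)^2 ≡ 484^2 = 234256 ≡ 155 (mod 631)
11^48 = 11^32 · 11^16 ≡ 155 · 484 ≡ 562 (mod 631).
So B = 562. Alice then computes K = B^x mod p = 562^18 mod 631.
562^1 ≡ 562 (mod 631)
562^2 = (562^1)^2 ≡ 562^2 = 315844 ≡ 344 (mod 631)
562^4 = (562^2)^2 ≡ 344^2 = 118336 ≡ 339 (mod 631)
562^8 = (562^4)^2 ≡ 339^2 = 114921 ≡ 79 (mod 631)
562^16 = (562^8)^2 ≡ 79^2 = 6241 ≡ 562 (mod 631)
562^18 = 562^16 · 562^2 ≡ 562 · 344 ≡ 242 (mod 631).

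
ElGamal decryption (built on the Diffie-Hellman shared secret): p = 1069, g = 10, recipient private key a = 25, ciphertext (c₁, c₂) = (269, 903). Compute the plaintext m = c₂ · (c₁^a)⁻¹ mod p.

Shared mask s = c₁^a mod p = 269^25 mod 1069.
269^1 ≡ 269 (mod 1069)
269^2 = (269^1)^2 ≡ 269^2 = 72361 ≡ 738 (mod 1069)
269^4 = (269^2)^2 ≡ 738^2 = 544644 ≡ 523 (mod 1069)
269^8 = (269^4)^2 ≡ 523^2 = 273529 ≡ 934 (mod 1069)
269^16 = (269^8)^2 ≡ 934^2 = 872356 ≡ 52 (mod 1069)
269^25 = 269^16 · 269^8 · 269^1 ≡ 52 · 934 · 269 ≡ 543 (mod 1069).
So s = 543; s⁻¹ ≡ 63 (mod 1069).
m = c₂ · s⁻¹ mod 1069 = 903 · 63 mod 1069 = 232.

232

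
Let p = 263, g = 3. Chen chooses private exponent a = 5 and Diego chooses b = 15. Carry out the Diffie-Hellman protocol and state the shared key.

86

Diego sends B = g^b mod p = 3^15 mod 263.
3^1 ≡ 3 (mod 263)
3^2 = (3^1)^2 ≡ 3^2 = 9 ≡ 9 (mod 263)
3^4 = (3^2)^2 ≡ 9^2 = 81 ≡ 81 (mod 263)
3^8 = (3^4)^2 ≡ 81^2 = 6561 ≡ 249 (mod 263)
3^15 = 3^8 · 3^4 · 3^2 · 3^1 ≡ 249 · 81 · 9 · 3 ≡ 153 (mod 263).
So B = 153. Chen then computes K = B^a mod p = 153^5 mod 263.
153^1 ≡ 153 (mod 263)
153^2 = (153^1)^2 ≡ 153^2 = 23409 ≡ 2 (mod 263)
153^4 = (153^2)^2 ≡ 2^2 = 4 ≡ 4 (mod 263)
153^5 = 153^4 · 153^1 ≡ 4 · 153 ≡ 86 (mod 263).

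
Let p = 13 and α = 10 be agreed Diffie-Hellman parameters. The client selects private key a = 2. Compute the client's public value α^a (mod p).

9

Public value = 10^2 (mod 13).
10^1 ≡ 10 (mod 13)
10^2 = (10^1)^2 ≡ 10^2 = 100 ≡ 9 (mod 13)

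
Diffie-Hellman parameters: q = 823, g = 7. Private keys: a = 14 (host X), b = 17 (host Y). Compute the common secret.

Host Y sends B = g^b mod q = 7^17 mod 823.
7^1 ≡ 7 (mod 823)
7^2 = (7^1)^2 ≡ 7^2 = 49 ≡ 49 (mod 823)
7^4 = (7^2)^2 ≡ 49^2 = 2401 ≡ 755 (mod 823)
7^8 = (7^4)^2 ≡ 755^2 = 570025 ≡ 509 (mod 823)
7^16 = (7^8)^2 ≡ 509^2 = 259081 ≡ 659 (mod 823)
7^17 = 7^16 · 7^1 ≡ 659 · 7 ≡ 498 (mod 823).
So B = 498. Host X then computes K = B^a mod q = 498^14 mod 823.
498^1 ≡ 498 (mod 823)
498^2 = (498^1)^2 ≡ 498^2 = 248004 ≡ 281 (mod 823)
498^4 = (498^2)^2 ≡ 281^2 = 78961 ≡ 776 (mod 823)
498^8 = (498^4)^2 ≡ 776^2 = 602176 ≡ 563 (mod 823)
498^14 = 498^8 · 498^4 · 498^2 ≡ 563 · 776 · 281 ≡ 264 (mod 823).

264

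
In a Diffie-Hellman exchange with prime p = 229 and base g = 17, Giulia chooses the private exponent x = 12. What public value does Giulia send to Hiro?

Public value = 17^12 (mod 229).
17^1 ≡ 17 (mod 229)
17^2 = (17^1)^2 ≡ 17^2 = 289 ≡ 60 (mod 229)
17^4 = (17^2)^2 ≡ 60^2 = 3600 ≡ 165 (mod 229)
17^8 = (17^4)^2 ≡ 165^2 = 27225 ≡ 203 (mod 229)
17^12 = 17^8 · 17^4 ≡ 203 · 165 ≡ 61 (mod 229).

61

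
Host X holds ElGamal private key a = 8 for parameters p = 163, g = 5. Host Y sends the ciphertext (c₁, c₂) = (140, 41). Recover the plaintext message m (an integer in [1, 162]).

35

Shared mask s = c₁^a mod p = 140^8 mod 163.
140^1 ≡ 140 (mod 163)
140^2 = (140^1)^2 ≡ 140^2 = 19600 ≡ 40 (mod 163)
140^4 = (140^2)^2 ≡ 40^2 = 1600 ≡ 133 (mod 163)
140^8 = (140^4)^2 ≡ 133^2 = 17689 ≡ 85 (mod 163)
So s = 85; s⁻¹ ≡ 140 (mod 163).
m = c₂ · s⁻¹ mod 163 = 41 · 140 mod 163 = 35.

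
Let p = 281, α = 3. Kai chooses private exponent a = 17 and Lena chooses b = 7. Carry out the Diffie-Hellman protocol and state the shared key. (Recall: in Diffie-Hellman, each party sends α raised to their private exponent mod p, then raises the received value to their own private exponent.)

130

Kai sends A = α^a mod p = 3^17 mod 281.
3^1 ≡ 3 (mod 281)
3^2 = (3^1)^2 ≡ 3^2 = 9 ≡ 9 (mod 281)
3^4 = (3^2)^2 ≡ 9^2 = 81 ≡ 81 (mod 281)
3^8 = (3^4)^2 ≡ 81^2 = 6561 ≡ 98 (mod 281)
3^16 = (3^8)^2 ≡ 98^2 = 9604 ≡ 50 (mod 281)
3^17 = 3^16 · 3^1 ≡ 50 · 3 ≡ 150 (mod 281).
So A = 150. Lena then computes K = A^b mod p = 150^7 mod 281.
150^1 ≡ 150 (mod 281)
150^2 = (150^1)^2 ≡ 150^2 = 22500 ≡ 20 (mod 281)
150^4 = (150^2)^2 ≡ 20^2 = 400 ≡ 119 (mod 281)
150^7 = 150^4 · 150^2 · 150^1 ≡ 119 · 20 · 150 ≡ 130 (mod 281).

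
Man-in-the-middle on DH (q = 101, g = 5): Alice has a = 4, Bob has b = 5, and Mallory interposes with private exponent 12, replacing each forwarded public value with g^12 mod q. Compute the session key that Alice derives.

Alice receives Mallory's public value M = 5^12 mod 101 instead of the honest one.
5^1 ≡ 5 (mod 101)
5^2 = (5^1)^2 ≡ 5^2 = 25 ≡ 25 (mod 101)
5^4 = (5^2)^2 ≡ 25^2 = 625 ≡ 19 (mod 101)
5^8 = (5^4)^2 ≡ 19^2 = 361 ≡ 58 (mod 101)
5^12 = 5^8 · 5^4 ≡ 58 · 19 ≡ 92 (mod 101).
So M = 92. Alice computes K = M^4 mod 101.
92^1 ≡ 92 (mod 101)
92^2 = (92^1)^2 ≡ 92^2 = 8464 ≡ 81 (mod 101)
92^4 = (92^2)^2 ≡ 81^2 = 6561 ≡ 97 (mod 101)

97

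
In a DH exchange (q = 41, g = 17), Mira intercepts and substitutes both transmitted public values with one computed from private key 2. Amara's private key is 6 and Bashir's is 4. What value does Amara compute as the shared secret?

Amara receives Mira's public value M = 17^2 mod 41 instead of the honest one.
17^1 ≡ 17 (mod 41)
17^2 = (17^1)^2 ≡ 17^2 = 289 ≡ 2 (mod 41)
So M = 2. Amara computes K = M^6 mod 41.
2^1 ≡ 2 (mod 41)
2^2 = (2^1)^2 ≡ 2^2 = 4 ≡ 4 (mod 41)
2^4 = (2^2)^2 ≡ 4^2 = 16 ≡ 16 (mod 41)
2^6 = 2^4 · 2^2 ≡ 16 · 4 ≡ 23 (mod 41).

23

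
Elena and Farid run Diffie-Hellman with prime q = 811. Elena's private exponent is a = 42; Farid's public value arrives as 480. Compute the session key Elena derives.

Shared key K = 480^42 mod 811.
480^1 ≡ 480 (mod 811)
480^2 = (480^1)^2 ≡ 480^2 = 230400 ≡ 76 (mod 811)
480^4 = (480^2)^2 ≡ 76^2 = 5776 ≡ 99 (mod 811)
480^8 = (480^4)^2 ≡ 99^2 = 9801 ≡ 69 (mod 811)
480^16 = (480^8)^2 ≡ 69^2 = 4761 ≡ 706 (mod 811)
480^32 = (480^16)^2 ≡ 706^2 = 498436 ≡ 482 (mod 811)
480^42 = 480^32 · 480^8 · 480^2 ≡ 482 · 69 · 76 ≡ 532 (mod 811).

532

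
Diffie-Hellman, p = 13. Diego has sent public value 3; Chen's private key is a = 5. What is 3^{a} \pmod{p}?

Shared key K = 3^5 mod 13.
3^1 ≡ 3 (mod 13)
3^2 = (3^1)^2 ≡ 3^2 = 9 ≡ 9 (mod 13)
3^4 = (3^2)^2 ≡ 9^2 = 81 ≡ 3 (mod 13)
3^5 = 3^4 · 3^1 ≡ 3 · 3 ≡ 9 (mod 13).

9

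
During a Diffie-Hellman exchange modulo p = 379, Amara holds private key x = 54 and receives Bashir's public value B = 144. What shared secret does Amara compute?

119

Shared key K = 144^54 mod 379.
144^1 ≡ 144 (mod 379)
144^2 = (144^1)^2 ≡ 144^2 = 20736 ≡ 270 (mod 379)
144^4 = (144^2)^2 ≡ 270^2 = 72900 ≡ 132 (mod 379)
144^8 = (144^4)^2 ≡ 132^2 = 17424 ≡ 369 (mod 379)
144^16 = (144^8)^2 ≡ 369^2 = 136161 ≡ 100 (mod 379)
144^32 = (144^16)^2 ≡ 100^2 = 10000 ≡ 146 (mod 379)
144^54 = 144^32 · 144^16 · 144^4 · 144^2 ≡ 146 · 100 · 132 · 270 ≡ 119 (mod 379).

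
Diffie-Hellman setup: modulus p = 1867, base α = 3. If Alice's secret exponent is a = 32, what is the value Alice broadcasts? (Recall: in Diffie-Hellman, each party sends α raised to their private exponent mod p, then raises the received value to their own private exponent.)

Public value = 3^32 mod 1867.
3^1 ≡ 3 (mod 1867)
3^2 = (3^1)^2 ≡ 3^2 = 9 ≡ 9 (mod 1867)
3^4 = (3^2)^2 ≡ 9^2 = 81 ≡ 81 (mod 1867)
3^8 = (3^4)^2 ≡ 81^2 = 6561 ≡ 960 (mod 1867)
3^16 = (3^8)^2 ≡ 960^2 = 921600 ≡ 1169 (mod 1867)
3^32 = (3^16)^2 ≡ 1169^2 = 1366561 ≡ 1784 (mod 1867)

1784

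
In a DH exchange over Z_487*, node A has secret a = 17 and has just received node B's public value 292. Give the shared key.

301

Shared key K = 292^17 mod 487.
292^1 ≡ 292 (mod 487)
292^2 = (292^1)^2 ≡ 292^2 = 85264 ≡ 39 (mod 487)
292^4 = (292^2)^2 ≡ 39^2 = 1521 ≡ 60 (mod 487)
292^8 = (292^4)^2 ≡ 60^2 = 3600 ≡ 191 (mod 487)
292^16 = (292^8)^2 ≡ 191^2 = 36481 ≡ 443 (mod 487)
292^17 = 292^16 · 292^1 ≡ 443 · 292 ≡ 301 (mod 487).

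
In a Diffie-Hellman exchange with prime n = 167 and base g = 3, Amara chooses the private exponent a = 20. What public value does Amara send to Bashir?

85

Public value = 3^{20} \pmod{167}.
3^1 ≡ 3 (mod 167)
3^2 = (3^1)^2 ≡ 3^2 = 9 ≡ 9 (mod 167)
3^4 = (3^2)^2 ≡ 9^2 = 81 ≡ 81 (mod 167)
3^8 = (3^4)^2 ≡ 81^2 = 6561 ≡ 48 (mod 167)
3^16 = (3^8)^2 ≡ 48^2 = 2304 ≡ 133 (mod 167)
3^20 = 3^16 · 3^4 ≡ 133 · 81 ≡ 85 (mod 167).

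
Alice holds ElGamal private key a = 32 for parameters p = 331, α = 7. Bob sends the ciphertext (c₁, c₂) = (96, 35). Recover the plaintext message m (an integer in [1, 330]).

242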